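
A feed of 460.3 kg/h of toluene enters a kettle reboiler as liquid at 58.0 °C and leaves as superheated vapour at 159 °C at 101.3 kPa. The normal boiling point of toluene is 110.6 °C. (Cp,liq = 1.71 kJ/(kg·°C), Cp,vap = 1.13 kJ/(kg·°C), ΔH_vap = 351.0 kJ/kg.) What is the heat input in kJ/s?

Q = 63.4 kJ/s

liquid 58.0→110.6 °C: 89.946 kJ/kg
vaporisation at 110.6 °C: 351 kJ/kg
vapour 110.6→159 °C: 54.692 kJ/kg
Δh = 89.946 + 351 + 54.692 = 495.64 kJ/kg
Q = ṁ·Δh = 460.3 kg/h × 495.64 kJ/kg = 228140 kJ/h
|Q| = 63.373 kW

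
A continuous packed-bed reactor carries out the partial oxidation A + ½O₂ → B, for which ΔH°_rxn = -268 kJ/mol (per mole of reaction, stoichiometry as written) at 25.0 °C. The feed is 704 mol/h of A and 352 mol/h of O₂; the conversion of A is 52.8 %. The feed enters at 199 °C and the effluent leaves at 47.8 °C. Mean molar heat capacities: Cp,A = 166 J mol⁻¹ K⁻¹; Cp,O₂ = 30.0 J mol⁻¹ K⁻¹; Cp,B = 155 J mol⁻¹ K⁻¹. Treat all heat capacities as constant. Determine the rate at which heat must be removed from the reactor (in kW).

Q_out = 33.1 kW

Extent of reaction ξ = 0.528 × 704 = 371.71 mol/h
Reaction term: ξ·ΔH°_rxn = 371.71 × -268 = -99619 kJ/h
Sensible, feed 199→25 °C: -22172 kJ/h
Outlet flows (mol/h): A 332.29, O₂ 166.14, B 371.71
Sensible, products 25→47.8 °C: 2684.9 kJ/h
Q = ΔH = -119110 kJ/h = -33.085 kW
Heat removed = 33.085 kW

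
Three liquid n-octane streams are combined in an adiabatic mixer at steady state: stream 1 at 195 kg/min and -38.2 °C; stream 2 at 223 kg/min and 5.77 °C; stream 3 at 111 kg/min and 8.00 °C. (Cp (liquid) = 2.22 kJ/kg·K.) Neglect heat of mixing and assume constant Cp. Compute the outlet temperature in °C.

T_out = -9.97 °C

Adiabatic, steady state ⇒ Σ ṁᵢCp,ᵢ(T_out − Tᵢ) = 0
T_out = Σ ṁᵢCp,ᵢTᵢ / Σ ṁᵢCp,ᵢ
      = -11709 / 1174.4 = -9.9703 °C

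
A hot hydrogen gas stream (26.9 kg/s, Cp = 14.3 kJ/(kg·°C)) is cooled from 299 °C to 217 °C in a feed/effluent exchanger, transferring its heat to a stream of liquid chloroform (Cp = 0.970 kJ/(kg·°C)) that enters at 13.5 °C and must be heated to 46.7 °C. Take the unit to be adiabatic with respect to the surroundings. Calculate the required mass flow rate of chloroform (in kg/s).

Heat released by hot stream: Q = 26.9 × 14.3 × (299 − 217) = 31543 kJ/s
Energy balance on cold side (adiabatic exchanger): Q = ṁ_c·Cp_c·(T_c,out − T_c,in)
ṁ_c = 31543 / [0.970 × (46.7 − 13.5)] = 979.47 kg/s

ṁ_c = 979 kg/s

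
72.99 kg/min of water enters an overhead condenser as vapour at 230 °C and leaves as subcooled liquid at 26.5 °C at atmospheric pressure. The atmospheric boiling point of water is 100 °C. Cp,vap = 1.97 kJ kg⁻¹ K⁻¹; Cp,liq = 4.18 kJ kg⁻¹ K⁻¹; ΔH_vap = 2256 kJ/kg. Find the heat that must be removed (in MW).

Q_c = 3.43 MW

vapour 230→100 °C: -256.1 kJ/kg
condensation at 100 °C: -2256 kJ/kg
liquid 100→26.5 °C: -307.23 kJ/kg
Δh = -256.1 + -2256 + -307.23 = -2819.3 kJ/kg
Q = ṁ·Δh = 72.99 kg/min × -2819.3 kJ/kg = -205780 kJ/min
|Q| = 3429.7 kW = 3.4297 MW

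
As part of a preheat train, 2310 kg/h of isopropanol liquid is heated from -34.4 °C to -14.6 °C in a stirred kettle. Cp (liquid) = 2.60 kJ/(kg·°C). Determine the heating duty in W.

Q = 33000 W

Q = ṁ·Cp·ΔT = 2310 × 2.60 × (-14.6 − -34.4) = 118920 kJ/h
Converting: 118920 / 3600 s = 33.033 kW
Heating duty = 33033 W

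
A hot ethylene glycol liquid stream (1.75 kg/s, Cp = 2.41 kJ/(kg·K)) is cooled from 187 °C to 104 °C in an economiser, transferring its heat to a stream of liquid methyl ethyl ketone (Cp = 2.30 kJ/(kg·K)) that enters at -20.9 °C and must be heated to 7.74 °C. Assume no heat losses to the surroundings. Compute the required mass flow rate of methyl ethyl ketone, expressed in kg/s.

ṁ_c = 5.31 kg/s

Heat released by hot stream: Q = 1.75 × 2.41 × (187 − 104) = 350.05 kJ/s
Energy balance on cold side (adiabatic exchanger): Q = ṁ_c·Cp_c·(T_c,out − T_c,in)
ṁ_c = 350.05 / [2.30 × (7.74 − -20.9)] = 5.3141 kg/s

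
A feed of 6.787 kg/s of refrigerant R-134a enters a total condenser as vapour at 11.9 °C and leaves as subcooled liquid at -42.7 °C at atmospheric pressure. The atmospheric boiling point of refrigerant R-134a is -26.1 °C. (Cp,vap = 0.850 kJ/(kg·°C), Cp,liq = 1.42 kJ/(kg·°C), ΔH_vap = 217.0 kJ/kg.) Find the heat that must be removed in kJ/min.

Q_c = 111000 kJ/min

vapour 11.9→-26.1 °C: -32.3 kJ/kg
condensation at -26.1 °C: -217 kJ/kg
liquid -26.1→-42.7 °C: -23.572 kJ/kg
Δh = -32.3 + -217 + -23.572 = -272.87 kJ/kg
Q = ṁ·Δh = 6.787 kg/s × -272.87 kJ/kg = -1852 kJ/s
|Q| = 1852 kW = 111120 kJ/min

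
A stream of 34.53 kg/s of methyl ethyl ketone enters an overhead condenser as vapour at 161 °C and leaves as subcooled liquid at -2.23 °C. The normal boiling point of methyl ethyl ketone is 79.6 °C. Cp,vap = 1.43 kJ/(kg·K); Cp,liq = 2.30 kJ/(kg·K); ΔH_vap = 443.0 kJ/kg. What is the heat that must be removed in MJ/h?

Q_c = 92900 MJ/h

vapour 161→79.6 °C: -116.4 kJ/kg
condensation at 79.6 °C: -443 kJ/kg
liquid 79.6→-2.23 °C: -188.21 kJ/kg
Δh = -116.4 + -443 + -188.21 = -747.61 kJ/kg
Q = ṁ·Δh = 34.53 kg/s × -747.61 kJ/kg = -25815 kJ/s
|Q| = 25815 kW = 92934 MJ/h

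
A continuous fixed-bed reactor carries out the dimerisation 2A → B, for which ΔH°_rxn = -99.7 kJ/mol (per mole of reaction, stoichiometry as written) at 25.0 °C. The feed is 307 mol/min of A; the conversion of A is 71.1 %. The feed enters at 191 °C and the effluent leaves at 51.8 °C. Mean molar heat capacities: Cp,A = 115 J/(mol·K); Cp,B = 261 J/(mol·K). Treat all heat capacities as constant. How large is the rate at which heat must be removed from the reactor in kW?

Extent of reaction ξ = 0.711 × 307 / 2 = 109.14 mol/min
Reaction term: ξ·ΔH°_rxn = 109.14 × -99.7 = -10881 kJ/min
Sensible, feed 191→25 °C: -5860.6 kJ/min
Outlet flows (mol/min): A 88.723, B 109.14
Sensible, products 25→51.8 °C: 1036.8 kJ/min
Q = ΔH = -15705 kJ/min = -261.75 kW
Heat removed = 261.75 kW

Q_out = 262 kW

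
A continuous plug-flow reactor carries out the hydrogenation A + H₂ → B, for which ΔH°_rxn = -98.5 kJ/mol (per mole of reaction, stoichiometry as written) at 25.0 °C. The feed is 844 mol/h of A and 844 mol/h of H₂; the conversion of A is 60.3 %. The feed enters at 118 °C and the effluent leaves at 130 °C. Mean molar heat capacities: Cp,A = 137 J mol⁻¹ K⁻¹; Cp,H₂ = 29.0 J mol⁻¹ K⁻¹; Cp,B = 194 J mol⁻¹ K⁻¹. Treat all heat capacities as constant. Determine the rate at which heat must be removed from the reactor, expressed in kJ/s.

Q_out = 13.0 kJ/s

Extent of reaction ξ = 0.603 × 844 = 508.93 mol/h
Reaction term: ξ·ΔH°_rxn = 508.93 × -98.5 = -50130 kJ/h
Sensible, feed 118→25 °C: -13030 kJ/h
Outlet flows (mol/h): A 335.07, H₂ 335.07, B 508.93
Sensible, products 25→130 °C: 16207 kJ/h
Q = ΔH = -46952 kJ/h = -13.042 kW
Heat removed = 13.042 kJ/s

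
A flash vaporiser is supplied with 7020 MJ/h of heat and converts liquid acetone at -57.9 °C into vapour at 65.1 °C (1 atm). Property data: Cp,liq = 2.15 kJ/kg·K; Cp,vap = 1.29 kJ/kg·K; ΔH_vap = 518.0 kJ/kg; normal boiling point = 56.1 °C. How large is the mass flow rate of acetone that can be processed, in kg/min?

ṁ = 151 kg/min

Δh = 2.15×(56.1−-57.9) + 518.0 + 1.29×(65.1−56.1) = 774.71 kJ/kg
Q = 7020 MJ/h = 1950 kJ/s = 117000 kJ/min
ṁ = Q/Δh = 117000 / 774.71 = 151.02 kg/min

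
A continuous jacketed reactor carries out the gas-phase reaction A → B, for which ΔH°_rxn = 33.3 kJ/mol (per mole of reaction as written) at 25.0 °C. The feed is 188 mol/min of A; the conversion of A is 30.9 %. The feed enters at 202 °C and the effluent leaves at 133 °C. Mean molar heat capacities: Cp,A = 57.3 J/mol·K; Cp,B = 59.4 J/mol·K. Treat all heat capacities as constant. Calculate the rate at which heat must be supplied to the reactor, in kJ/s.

Q_in = 20.1 kJ/s

Extent of reaction ξ = 0.309 × 188 = 58.092 mol/min
Reaction term: ξ·ΔH°_rxn = 58.092 × 33.3 = 1934.5 kJ/min
Sensible, feed 202→25 °C: -1906.7 kJ/min
Outlet flows (mol/min): A 129.91, B 58.092
Sensible, products 25→133 °C: 1176.6 kJ/min
Q = ΔH = 1204.3 kJ/min = 20.072 kW
Heat supplied = 20.072 kJ/s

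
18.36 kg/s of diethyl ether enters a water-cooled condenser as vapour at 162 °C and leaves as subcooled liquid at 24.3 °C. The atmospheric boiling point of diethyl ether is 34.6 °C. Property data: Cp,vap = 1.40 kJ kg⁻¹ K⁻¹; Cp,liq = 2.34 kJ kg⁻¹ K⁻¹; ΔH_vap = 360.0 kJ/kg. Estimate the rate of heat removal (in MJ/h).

vapour 162→34.6 °C: -178.36 kJ/kg
condensation at 34.6 °C: -360 kJ/kg
liquid 34.6→24.3 °C: -24.102 kJ/kg
Δh = -178.36 + -360 + -24.102 = -562.46 kJ/kg
Q = ṁ·Δh = 18.36 kg/s × -562.46 kJ/kg = -10327 kJ/s
|Q| = 10327 kW = 37176 MJ/h

Q_c = 37200 MJ/h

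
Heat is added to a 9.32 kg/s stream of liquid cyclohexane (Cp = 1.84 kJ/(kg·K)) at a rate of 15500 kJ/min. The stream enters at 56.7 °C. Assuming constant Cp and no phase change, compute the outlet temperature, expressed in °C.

Q = 15500 kJ/min = 258.33 kJ/s
ΔT = Q/(ṁ·Cp) = 258.33/(9.32×1.84) = 15.064 K
T_out = 56.7 + 15.064 = 71.764 °C

T_out = 71.8 °C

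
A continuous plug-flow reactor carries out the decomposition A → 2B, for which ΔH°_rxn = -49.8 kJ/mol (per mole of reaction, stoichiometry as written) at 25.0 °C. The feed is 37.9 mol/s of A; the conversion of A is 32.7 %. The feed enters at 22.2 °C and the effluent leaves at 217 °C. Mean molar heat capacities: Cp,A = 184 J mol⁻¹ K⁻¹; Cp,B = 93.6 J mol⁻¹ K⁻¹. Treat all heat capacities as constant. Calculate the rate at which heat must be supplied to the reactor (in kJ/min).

Extent of reaction ξ = 0.327 × 37.9 = 12.393 mol/s
Reaction term: ξ·ΔH°_rxn = 12.393 × -49.8 = -617.19 kJ/s
Sensible, feed 22.2→25 °C: 19.526 kJ/s
Outlet flows (mol/s): A 25.507, B 24.787
Sensible, products 25→217 °C: 1346.5 kJ/s
Q = ΔH = 748.89 kJ/s = 748.89 kW
Heat supplied = 44933 kJ/min

Q_in = 44900 kJ/min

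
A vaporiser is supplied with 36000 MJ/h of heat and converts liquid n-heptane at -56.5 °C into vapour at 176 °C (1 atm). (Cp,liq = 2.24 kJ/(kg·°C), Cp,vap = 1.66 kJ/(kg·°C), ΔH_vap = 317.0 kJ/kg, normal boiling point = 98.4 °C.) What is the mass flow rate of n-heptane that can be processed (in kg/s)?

ṁ = 12.6 kg/s

Δh = 2.24×(98.4−-56.5) + 317.0 + 1.66×(176−98.4) = 792.79 kJ/kg
Q = 36000 MJ/h = 10000 kJ/s = 10000 kJ/s
ṁ = Q/Δh = 10000 / 792.79 = 12.614 kg/s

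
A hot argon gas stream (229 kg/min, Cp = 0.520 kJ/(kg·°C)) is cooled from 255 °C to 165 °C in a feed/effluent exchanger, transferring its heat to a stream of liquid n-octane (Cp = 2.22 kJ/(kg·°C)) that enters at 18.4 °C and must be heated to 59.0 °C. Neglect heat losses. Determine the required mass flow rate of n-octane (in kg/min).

Heat released by hot stream: Q = 229 × 0.520 × (255 − 165) = 10717 kJ/min
Energy balance on cold side (adiabatic exchanger): Q = ṁ_c·Cp_c·(T_c,out − T_c,in)
ṁ_c = 10717 / [2.22 × (59.0 − 18.4)] = 118.91 kg/min

ṁ_c = 119 kg/min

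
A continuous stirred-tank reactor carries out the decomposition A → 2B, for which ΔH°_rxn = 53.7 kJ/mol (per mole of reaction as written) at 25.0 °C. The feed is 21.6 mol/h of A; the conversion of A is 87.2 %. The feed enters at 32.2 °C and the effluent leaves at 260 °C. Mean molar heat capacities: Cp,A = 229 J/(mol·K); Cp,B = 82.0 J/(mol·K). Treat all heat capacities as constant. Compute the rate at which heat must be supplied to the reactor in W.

Q_in = 514 W

Extent of reaction ξ = 0.872 × 21.6 = 18.835 mol/h
Reaction term: ξ·ΔH°_rxn = 18.835 × 53.7 = 1011.5 kJ/h
Sensible, feed 32.2→25 °C: -35.614 kJ/h
Outlet flows (mol/h): A 2.7648, B 37.67
Sensible, products 25→260 °C: 874.7 kJ/h
Q = ΔH = 1850.5 kJ/h = 0.51404 kW
Heat supplied = 514.04 W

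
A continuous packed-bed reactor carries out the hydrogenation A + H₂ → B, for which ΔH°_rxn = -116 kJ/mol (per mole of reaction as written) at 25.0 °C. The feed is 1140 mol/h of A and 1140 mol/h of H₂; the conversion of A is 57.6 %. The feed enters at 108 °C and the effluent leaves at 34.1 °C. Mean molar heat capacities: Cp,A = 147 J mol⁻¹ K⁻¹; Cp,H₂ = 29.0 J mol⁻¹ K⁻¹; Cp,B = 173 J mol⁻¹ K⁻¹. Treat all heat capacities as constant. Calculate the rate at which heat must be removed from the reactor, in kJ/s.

Q_out = 25.3 kJ/s

Extent of reaction ξ = 0.576 × 1140 = 656.64 mol/h
Reaction term: ξ·ΔH°_rxn = 656.64 × -116 = -76170 kJ/h
Sensible, feed 108→25 °C: -16653 kJ/h
Outlet flows (mol/h): A 483.36, H₂ 483.36, B 656.64
Sensible, products 25→34.1 °C: 1807.9 kJ/h
Q = ΔH = -91015 kJ/h = -25.282 kW
Heat removed = 25.282 kJ/s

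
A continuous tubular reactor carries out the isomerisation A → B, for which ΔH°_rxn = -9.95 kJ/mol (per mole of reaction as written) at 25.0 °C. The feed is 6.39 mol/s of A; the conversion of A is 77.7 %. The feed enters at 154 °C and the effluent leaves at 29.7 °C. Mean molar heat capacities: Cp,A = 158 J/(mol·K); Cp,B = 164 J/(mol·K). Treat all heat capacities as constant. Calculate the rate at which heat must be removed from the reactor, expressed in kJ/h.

Q_out = 629000 kJ/h

Extent of reaction ξ = 0.777 × 6.39 = 4.965 mol/s
Reaction term: ξ·ΔH°_rxn = 4.965 × -9.95 = -49.402 kJ/s
Sensible, feed 154→25 °C: -130.24 kJ/s
Outlet flows (mol/s): A 1.425, B 4.965
Sensible, products 25→29.7 °C: 4.8852 kJ/s
Q = ΔH = -174.76 kJ/s = -174.76 kW
Heat removed = 629130 kJ/h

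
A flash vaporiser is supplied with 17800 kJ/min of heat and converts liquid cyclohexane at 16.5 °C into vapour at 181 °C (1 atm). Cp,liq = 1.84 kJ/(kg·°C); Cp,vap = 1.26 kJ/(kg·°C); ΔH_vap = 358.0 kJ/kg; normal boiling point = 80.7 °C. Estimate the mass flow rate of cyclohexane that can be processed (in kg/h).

ṁ = 1770 kg/h

Δh = 1.84×(80.7−16.5) + 358.0 + 1.26×(181−80.7) = 602.51 kJ/kg
Q = 17800 kJ/min = 296.67 kJ/s = 1.068e+06 kJ/h
ṁ = Q/Δh = 1.068e+06 / 602.51 = 1772.6 kg/h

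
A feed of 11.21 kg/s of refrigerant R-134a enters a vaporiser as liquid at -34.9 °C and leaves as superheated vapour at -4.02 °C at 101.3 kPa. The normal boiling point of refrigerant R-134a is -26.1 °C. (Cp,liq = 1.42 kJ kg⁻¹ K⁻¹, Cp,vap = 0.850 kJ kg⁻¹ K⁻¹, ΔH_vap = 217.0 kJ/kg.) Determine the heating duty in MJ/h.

Q = 10000 MJ/h

liquid -34.9→-26.1 °C: 12.496 kJ/kg
vaporisation at -26.1 °C: 217 kJ/kg
vapour -26.1→-4.02 °C: 18.768 kJ/kg
Δh = 12.496 + 217 + 18.768 = 248.26 kJ/kg
Q = ṁ·Δh = 11.21 kg/s × 248.26 kJ/kg = 2783 kJ/s
|Q| = 2783 kW = 10019 MJ/h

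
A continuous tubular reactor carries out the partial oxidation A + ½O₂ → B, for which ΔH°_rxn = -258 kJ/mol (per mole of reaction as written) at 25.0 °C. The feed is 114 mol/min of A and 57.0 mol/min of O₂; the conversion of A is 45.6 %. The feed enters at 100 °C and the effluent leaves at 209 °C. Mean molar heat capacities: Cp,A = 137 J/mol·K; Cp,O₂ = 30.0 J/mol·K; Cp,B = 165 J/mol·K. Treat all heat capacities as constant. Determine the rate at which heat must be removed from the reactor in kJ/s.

Q_out = 190 kJ/s

Extent of reaction ξ = 0.456 × 114 = 51.984 mol/min
Reaction term: ξ·ΔH°_rxn = 51.984 × -258 = -13412 kJ/min
Sensible, feed 100→25 °C: -1299.6 kJ/min
Outlet flows (mol/min): A 62.016, O₂ 31.008, B 51.984
Sensible, products 25→209 °C: 3312.7 kJ/min
Q = ΔH = -11399 kJ/min = -189.98 kW
Heat removed = 189.98 kJ/s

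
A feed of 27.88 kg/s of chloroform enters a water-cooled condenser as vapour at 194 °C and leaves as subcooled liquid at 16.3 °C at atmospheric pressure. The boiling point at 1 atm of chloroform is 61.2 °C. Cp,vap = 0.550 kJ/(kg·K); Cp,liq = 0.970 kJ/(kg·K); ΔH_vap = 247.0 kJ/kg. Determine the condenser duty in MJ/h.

vapour 194→61.2 °C: -73.04 kJ/kg
condensation at 61.2 °C: -247 kJ/kg
liquid 61.2→16.3 °C: -43.553 kJ/kg
Δh = -73.04 + -247 + -43.553 = -363.59 kJ/kg
Q = ṁ·Δh = 27.88 kg/s × -363.59 kJ/kg = -10137 kJ/s
|Q| = 10137 kW = 36493 MJ/h

Q_c = 36500 MJ/h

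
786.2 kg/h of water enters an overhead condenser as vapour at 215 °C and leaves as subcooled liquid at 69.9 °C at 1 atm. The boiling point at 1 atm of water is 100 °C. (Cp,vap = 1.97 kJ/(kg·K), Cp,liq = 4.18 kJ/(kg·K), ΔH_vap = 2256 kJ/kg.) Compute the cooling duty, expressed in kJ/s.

vapour 215→100 °C: -226.55 kJ/kg
condensation at 100 °C: -2256 kJ/kg
liquid 100→69.9 °C: -125.82 kJ/kg
Δh = -226.55 + -2256 + -125.82 = -2608.4 kJ/kg
Q = ṁ·Δh = 786.2 kg/h × -2608.4 kJ/kg = -2.0507e+06 kJ/h
|Q| = 569.64 kW

Q_c = 570 kJ/s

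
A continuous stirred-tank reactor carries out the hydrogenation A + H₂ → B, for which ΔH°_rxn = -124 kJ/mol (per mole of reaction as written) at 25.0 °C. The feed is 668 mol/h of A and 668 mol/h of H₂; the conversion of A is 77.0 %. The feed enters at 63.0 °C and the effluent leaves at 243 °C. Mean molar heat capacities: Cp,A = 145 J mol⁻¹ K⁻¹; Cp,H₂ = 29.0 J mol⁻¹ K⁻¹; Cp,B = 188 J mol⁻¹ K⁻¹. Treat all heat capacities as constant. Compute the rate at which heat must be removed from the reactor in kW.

Q_out = 11.5 kW

Extent of reaction ξ = 0.770 × 668 = 514.36 mol/h
Reaction term: ξ·ΔH°_rxn = 514.36 × -124 = -63781 kJ/h
Sensible, feed 63.0→25 °C: -4416.8 kJ/h
Outlet flows (mol/h): A 153.64, H₂ 153.64, B 514.36
Sensible, products 25→243 °C: 26908 kJ/h
Q = ΔH = -41289 kJ/h = -11.469 kW
Heat removed = 11.469 kW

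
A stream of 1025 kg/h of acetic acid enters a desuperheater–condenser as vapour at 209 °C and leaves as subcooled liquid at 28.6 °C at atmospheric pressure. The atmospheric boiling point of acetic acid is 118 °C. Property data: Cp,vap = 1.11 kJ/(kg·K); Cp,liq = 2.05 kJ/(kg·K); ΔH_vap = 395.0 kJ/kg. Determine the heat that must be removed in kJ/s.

Q_c = 193 kJ/s

vapour 209→118 °C: -101.01 kJ/kg
condensation at 118 °C: -395 kJ/kg
liquid 118→28.6 °C: -183.27 kJ/kg
Δh = -101.01 + -395 + -183.27 = -679.28 kJ/kg
Q = ṁ·Δh = 1025 kg/h × -679.28 kJ/kg = -696260 kJ/h
|Q| = 193.41 kW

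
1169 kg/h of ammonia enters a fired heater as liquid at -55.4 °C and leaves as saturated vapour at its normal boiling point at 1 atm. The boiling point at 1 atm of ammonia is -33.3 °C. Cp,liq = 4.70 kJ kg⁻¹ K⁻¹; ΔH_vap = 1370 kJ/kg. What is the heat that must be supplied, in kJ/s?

Q = 479 kJ/s

liquid -55.4→-33.3 °C: 103.87 kJ/kg
vaporisation at -33.3 °C: 1370 kJ/kg
Δh = 103.87 + 1370 = 1473.9 kJ/kg
Q = ṁ·Δh = 1169 kg/h × 1473.9 kJ/kg = 1.723e+06 kJ/h
|Q| = 478.6 kW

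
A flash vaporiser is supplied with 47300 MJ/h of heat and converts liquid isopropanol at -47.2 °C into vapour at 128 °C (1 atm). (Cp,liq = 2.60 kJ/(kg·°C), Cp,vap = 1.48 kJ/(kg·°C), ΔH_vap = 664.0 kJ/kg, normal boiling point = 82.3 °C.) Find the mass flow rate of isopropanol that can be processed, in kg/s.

ṁ = 12.3 kg/s

Δh = 2.60×(82.3−-47.2) + 664.0 + 1.48×(128−82.3) = 1068.3 kJ/kg
Q = 47300 MJ/h = 13139 kJ/s = 13139 kJ/s
ṁ = Q/Δh = 13139 / 1068.3 = 12.298 kg/s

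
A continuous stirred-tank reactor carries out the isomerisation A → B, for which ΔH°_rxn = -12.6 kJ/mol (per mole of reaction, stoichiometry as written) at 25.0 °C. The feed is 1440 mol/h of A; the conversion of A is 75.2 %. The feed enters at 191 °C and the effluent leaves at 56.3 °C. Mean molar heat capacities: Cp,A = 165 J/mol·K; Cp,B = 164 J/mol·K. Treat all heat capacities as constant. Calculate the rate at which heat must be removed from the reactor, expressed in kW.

Q_out = 12.7 kW

Extent of reaction ξ = 0.752 × 1440 = 1082.9 mol/h
Reaction term: ξ·ΔH°_rxn = 1082.9 × -12.6 = -13644 kJ/h
Sensible, feed 191→25 °C: -39442 kJ/h
Outlet flows (mol/h): A 357.12, B 1082.9
Sensible, products 25→56.3 °C: 7403 kJ/h
Q = ΔH = -45683 kJ/h = -12.69 kW
Heat removed = 12.69 kW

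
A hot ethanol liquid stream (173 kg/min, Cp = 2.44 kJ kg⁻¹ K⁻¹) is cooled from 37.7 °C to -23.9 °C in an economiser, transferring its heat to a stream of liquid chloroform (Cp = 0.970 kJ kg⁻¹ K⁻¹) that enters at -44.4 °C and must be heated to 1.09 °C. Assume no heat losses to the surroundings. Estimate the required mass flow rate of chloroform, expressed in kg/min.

ṁ_c = 589 kg/min

Heat released by hot stream: Q = 173 × 2.44 × (37.7 − -23.9) = 26003 kJ/min
Energy balance on cold side (adiabatic exchanger): Q = ṁ_c·Cp_c·(T_c,out − T_c,in)
ṁ_c = 26003 / [0.970 × (1.09 − -44.4)] = 589.29 kg/min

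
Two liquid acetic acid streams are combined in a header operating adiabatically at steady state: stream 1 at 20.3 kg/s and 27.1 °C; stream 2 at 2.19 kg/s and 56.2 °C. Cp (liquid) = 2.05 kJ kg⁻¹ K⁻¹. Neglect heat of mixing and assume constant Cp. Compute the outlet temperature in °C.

Energy balance with Q = 0: Σ ṁᵢCp,ᵢ(T_out − Tᵢ) = 0
T_out = Σ ṁᵢCp,ᵢTᵢ / Σ ṁᵢCp,ᵢ
      = 1380.1 / 46.104 = 29.934 °C

T_out = 29.9 °C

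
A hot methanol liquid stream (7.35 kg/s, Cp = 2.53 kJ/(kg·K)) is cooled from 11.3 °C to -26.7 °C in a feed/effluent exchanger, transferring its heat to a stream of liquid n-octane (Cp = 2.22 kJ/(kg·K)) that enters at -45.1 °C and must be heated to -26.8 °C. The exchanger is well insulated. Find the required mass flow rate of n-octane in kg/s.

Heat released by hot stream: Q = 7.35 × 2.53 × (11.3 − -26.7) = 706.63 kJ/s
Energy balance on cold side (adiabatic exchanger): Q = ṁ_c·Cp_c·(T_c,out − T_c,in)
ṁ_c = 706.63 / [2.22 × (-26.8 − -45.1)] = 17.394 kg/s

ṁ_c = 17.4 kg/s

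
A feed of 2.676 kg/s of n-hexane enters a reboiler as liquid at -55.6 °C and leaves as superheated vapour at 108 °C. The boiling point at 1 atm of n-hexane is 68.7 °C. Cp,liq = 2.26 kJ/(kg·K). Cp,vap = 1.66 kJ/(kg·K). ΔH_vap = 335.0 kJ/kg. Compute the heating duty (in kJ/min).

Q = 109000 kJ/min

liquid -55.6→68.7 °C: 280.92 kJ/kg
vaporisation at 68.7 °C: 335 kJ/kg
vapour 68.7→108 °C: 65.238 kJ/kg
Δh = 280.92 + 335 + 65.238 = 681.16 kJ/kg
Q = ṁ·Δh = 2.676 kg/s × 681.16 kJ/kg = 1822.8 kJ/s
|Q| = 1822.8 kW = 109370 kJ/min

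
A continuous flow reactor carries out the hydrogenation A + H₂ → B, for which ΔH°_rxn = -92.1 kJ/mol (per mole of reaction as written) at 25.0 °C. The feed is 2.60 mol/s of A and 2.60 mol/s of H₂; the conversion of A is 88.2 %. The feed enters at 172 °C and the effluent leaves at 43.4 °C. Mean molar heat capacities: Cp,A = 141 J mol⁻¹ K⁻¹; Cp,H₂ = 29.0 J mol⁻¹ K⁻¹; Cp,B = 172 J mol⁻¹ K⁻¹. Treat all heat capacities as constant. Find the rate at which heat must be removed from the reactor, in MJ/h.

Extent of reaction ξ = 0.882 × 2.60 = 2.2932 mol/s
Reaction term: ξ·ΔH°_rxn = 2.2932 × -92.1 = -211.2 kJ/s
Sensible, feed 172→25 °C: -64.974 kJ/s
Outlet flows (mol/s): A 0.3068, H₂ 0.3068, B 2.2932
Sensible, products 25→43.4 °C: 8.2172 kJ/s
Q = ΔH = -267.96 kJ/s = -267.96 kW
Heat removed = 964.66 MJ/h

Q_out = 965 MJ/h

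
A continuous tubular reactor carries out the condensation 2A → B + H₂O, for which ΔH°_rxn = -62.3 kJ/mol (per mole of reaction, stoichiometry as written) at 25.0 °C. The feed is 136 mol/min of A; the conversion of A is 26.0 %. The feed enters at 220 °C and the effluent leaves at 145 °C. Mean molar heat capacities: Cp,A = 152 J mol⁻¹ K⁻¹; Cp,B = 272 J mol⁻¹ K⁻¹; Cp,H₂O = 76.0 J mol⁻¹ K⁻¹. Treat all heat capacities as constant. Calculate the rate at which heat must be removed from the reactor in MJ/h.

Extent of reaction ξ = 0.260 × 136 / 2 = 17.68 mol/min
Reaction term: ξ·ΔH°_rxn = 17.68 × -62.3 = -1101.5 kJ/min
Sensible, feed 220→25 °C: -4031 kJ/min
Outlet flows (mol/min): A 100.64, B 17.68, H₂O 17.68
Sensible, products 25→145 °C: 2574 kJ/min
Q = ΔH = -2558.5 kJ/min = -42.642 kW
Heat removed = 153.51 MJ/h

Q_out = 154 MJ/h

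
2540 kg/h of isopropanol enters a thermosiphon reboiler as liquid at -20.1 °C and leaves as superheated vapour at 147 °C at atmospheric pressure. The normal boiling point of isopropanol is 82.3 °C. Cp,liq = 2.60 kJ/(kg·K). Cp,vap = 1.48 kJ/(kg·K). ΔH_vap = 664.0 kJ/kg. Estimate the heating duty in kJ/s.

Q = 724 kJ/s

liquid -20.1→82.3 °C: 266.24 kJ/kg
vaporisation at 82.3 °C: 664 kJ/kg
vapour 82.3→147 °C: 95.756 kJ/kg
Δh = 266.24 + 664 + 95.756 = 1026 kJ/kg
Q = ṁ·Δh = 2540 kg/h × 1026 kJ/kg = 2.606e+06 kJ/h
|Q| = 723.9 kW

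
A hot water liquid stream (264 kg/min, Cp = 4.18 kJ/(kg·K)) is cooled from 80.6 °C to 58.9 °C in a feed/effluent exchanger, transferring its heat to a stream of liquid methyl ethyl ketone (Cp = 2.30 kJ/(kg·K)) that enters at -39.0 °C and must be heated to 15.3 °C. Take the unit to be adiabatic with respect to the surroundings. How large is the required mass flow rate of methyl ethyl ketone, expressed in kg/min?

ṁ_c = 192 kg/min

Heat released by hot stream: Q = 264 × 4.18 × (80.6 − 58.9) = 23946 kJ/min
Energy balance on cold side (adiabatic exchanger): Q = ṁ_c·Cp_c·(T_c,out − T_c,in)
ṁ_c = 23946 / [2.30 × (15.3 − -39.0)] = 191.74 kg/min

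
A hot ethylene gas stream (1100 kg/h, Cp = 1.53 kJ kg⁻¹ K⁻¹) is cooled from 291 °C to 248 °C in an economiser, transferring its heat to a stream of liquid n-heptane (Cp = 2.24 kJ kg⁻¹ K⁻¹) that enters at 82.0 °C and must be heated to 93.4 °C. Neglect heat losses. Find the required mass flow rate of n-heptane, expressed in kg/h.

Heat released by hot stream: Q = 1100 × 1.53 × (291 − 248) = 72369 kJ/h
Energy balance on cold side (adiabatic exchanger): Q = ṁ_c·Cp_c·(T_c,out − T_c,in)
ṁ_c = 72369 / [2.24 × (93.4 − 82.0)] = 2834 kg/h

ṁ_c = 2830 kg/h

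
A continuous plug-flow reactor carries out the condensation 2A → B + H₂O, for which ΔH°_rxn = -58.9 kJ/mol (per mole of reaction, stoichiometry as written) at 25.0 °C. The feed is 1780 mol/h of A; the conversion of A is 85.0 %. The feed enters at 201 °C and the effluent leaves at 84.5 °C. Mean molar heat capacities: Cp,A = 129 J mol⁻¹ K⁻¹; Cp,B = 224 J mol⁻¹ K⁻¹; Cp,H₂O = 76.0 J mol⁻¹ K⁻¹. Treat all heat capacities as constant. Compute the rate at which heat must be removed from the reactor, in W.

Extent of reaction ξ = 0.850 × 1780 / 2 = 756.5 mol/h
Reaction term: ξ·ΔH°_rxn = 756.5 × -58.9 = -44558 kJ/h
Sensible, feed 201→25 °C: -40413 kJ/h
Outlet flows (mol/h): A 267, B 756.5, H₂O 756.5
Sensible, products 25→84.5 °C: 15553 kJ/h
Q = ΔH = -69418 kJ/h = -19.283 kW
Heat removed = 19283 W

Q_out = 19300 W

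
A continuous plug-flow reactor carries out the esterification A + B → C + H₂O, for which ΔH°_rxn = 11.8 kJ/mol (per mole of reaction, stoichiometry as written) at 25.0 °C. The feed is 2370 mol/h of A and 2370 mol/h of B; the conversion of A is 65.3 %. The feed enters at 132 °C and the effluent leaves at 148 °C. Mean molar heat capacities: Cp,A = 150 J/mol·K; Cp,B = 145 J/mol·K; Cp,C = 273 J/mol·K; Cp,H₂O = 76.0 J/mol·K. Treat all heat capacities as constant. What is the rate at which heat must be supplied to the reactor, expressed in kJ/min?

Extent of reaction ξ = 0.653 × 2370 = 1547.6 mol/h
Reaction term: ξ·ΔH°_rxn = 1547.6 × 11.8 = 18262 kJ/h
Sensible, feed 132→25 °C: -74809 kJ/h
Outlet flows (mol/h): A 822.39, B 822.39, C 1547.6, H₂O 1547.6
Sensible, products 25→148 °C: 96275 kJ/h
Q = ΔH = 39727 kJ/h = 11.035 kW
Heat supplied = 662.12 kJ/min

Q_in = 662 kJ/min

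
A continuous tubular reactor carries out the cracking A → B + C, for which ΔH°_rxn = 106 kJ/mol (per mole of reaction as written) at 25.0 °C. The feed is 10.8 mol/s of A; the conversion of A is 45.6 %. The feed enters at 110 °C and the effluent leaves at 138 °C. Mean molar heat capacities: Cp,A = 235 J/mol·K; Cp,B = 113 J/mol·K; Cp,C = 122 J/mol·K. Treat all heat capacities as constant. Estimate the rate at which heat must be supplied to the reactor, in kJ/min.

Extent of reaction ξ = 0.456 × 10.8 = 4.9248 mol/s
Reaction term: ξ·ΔH°_rxn = 4.9248 × 106 = 522.03 kJ/s
Sensible, feed 110→25 °C: -215.73 kJ/s
Outlet flows (mol/s): A 5.8752, B 4.9248, C 4.9248
Sensible, products 25→138 °C: 286.79 kJ/s
Q = ΔH = 593.09 kJ/s = 593.09 kW
Heat supplied = 35586 kJ/min

Q_in = 35600 kJ/min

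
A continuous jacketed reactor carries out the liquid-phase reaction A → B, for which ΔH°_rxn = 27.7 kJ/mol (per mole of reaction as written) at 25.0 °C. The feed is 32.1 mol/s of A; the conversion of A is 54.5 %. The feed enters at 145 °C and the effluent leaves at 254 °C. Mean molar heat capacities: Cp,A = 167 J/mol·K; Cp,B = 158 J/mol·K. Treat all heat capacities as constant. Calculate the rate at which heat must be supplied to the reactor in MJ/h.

Q_in = 3720 MJ/h

Extent of reaction ξ = 0.545 × 32.1 = 17.495 mol/s
Reaction term: ξ·ΔH°_rxn = 17.495 × 27.7 = 484.6 kJ/s
Sensible, feed 145→25 °C: -643.28 kJ/s
Outlet flows (mol/s): A 14.605, B 17.495
Sensible, products 25→254 °C: 1191.5 kJ/s
Q = ΔH = 1032.9 kJ/s = 1032.9 kW
Heat supplied = 3718.3 MJ/h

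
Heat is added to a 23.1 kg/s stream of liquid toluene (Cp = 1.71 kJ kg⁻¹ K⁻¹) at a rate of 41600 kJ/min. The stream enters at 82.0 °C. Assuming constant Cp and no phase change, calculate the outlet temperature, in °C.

T_out = 99.6 °C

Q = 41600 kJ/min = 693.33 kJ/s
ΔT = Q/(ṁ·Cp) = 693.33/(23.1×1.71) = 17.552 K
T_out = 82.0 + 17.552 = 99.552 °C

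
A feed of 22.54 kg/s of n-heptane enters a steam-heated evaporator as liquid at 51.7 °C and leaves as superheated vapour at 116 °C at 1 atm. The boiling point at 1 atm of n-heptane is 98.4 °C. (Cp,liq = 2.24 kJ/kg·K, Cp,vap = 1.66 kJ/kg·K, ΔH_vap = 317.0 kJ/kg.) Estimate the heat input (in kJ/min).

Q = 610000 kJ/min

liquid 51.7→98.4 °C: 104.61 kJ/kg
vaporisation at 98.4 °C: 317 kJ/kg
vapour 98.4→116 °C: 29.216 kJ/kg
Δh = 104.61 + 317 + 29.216 = 450.82 kJ/kg
Q = ṁ·Δh = 22.54 kg/s × 450.82 kJ/kg = 10162 kJ/s
|Q| = 10162 kW = 609690 kJ/min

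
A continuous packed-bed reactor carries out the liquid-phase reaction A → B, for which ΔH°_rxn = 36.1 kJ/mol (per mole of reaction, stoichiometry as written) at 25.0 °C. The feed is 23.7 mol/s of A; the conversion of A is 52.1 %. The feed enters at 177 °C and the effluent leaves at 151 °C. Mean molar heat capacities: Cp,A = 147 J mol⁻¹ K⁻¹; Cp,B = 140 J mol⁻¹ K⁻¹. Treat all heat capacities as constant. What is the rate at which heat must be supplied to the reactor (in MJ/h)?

Extent of reaction ξ = 0.521 × 23.7 = 12.348 mol/s
Reaction term: ξ·ΔH°_rxn = 12.348 × 36.1 = 445.75 kJ/s
Sensible, feed 177→25 °C: -529.55 kJ/s
Outlet flows (mol/s): A 11.352, B 12.348
Sensible, products 25→151 °C: 428.08 kJ/s
Q = ΔH = 344.28 kJ/s = 344.28 kW
Heat supplied = 1239.4 MJ/h

Q_in = 1240 MJ/h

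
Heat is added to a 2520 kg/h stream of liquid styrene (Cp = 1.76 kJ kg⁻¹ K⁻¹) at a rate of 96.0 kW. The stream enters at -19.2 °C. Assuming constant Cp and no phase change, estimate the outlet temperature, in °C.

Q = 96.0 kW = 345600 kJ/h
ΔT = Q/(ṁ·Cp) = 345600/(2520×1.76) = 77.922 K
T_out = -19.2 + 77.922 = 58.722 °C

T_out = 58.7 °C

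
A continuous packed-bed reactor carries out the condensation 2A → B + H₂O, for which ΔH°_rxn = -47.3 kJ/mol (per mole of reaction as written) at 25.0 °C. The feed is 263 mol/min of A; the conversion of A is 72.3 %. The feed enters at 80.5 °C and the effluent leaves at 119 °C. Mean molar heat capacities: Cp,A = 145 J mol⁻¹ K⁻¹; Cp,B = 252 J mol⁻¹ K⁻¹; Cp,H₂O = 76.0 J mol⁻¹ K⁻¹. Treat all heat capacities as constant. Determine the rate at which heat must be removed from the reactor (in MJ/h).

Q_out = 161 MJ/h

Extent of reaction ξ = 0.723 × 263 / 2 = 95.075 mol/min
Reaction term: ξ·ΔH°_rxn = 95.075 × -47.3 = -4497 kJ/min
Sensible, feed 80.5→25 °C: -2116.5 kJ/min
Outlet flows (mol/min): A 72.851, B 95.075, H₂O 95.075
Sensible, products 25→119 °C: 3924.3 kJ/min
Q = ΔH = -2689.2 kJ/min = -44.82 kW
Heat removed = 161.35 MJ/h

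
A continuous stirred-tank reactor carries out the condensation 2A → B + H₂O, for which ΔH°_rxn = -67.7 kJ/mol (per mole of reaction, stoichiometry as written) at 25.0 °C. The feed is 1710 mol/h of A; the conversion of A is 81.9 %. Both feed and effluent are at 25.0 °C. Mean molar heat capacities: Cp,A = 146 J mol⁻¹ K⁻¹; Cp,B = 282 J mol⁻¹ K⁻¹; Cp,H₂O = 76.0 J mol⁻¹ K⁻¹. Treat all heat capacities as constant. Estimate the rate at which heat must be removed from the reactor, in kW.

Extent of reaction ξ = 0.819 × 1710 / 2 = 700.25 mol/h
Reaction term: ξ·ΔH°_rxn = 700.25 × -67.7 = -47407 kJ/h
Q = ΔH = -47407 kJ/h = -13.168 kW
Heat removed = 13.168 kW

Q_out = 13.2 kW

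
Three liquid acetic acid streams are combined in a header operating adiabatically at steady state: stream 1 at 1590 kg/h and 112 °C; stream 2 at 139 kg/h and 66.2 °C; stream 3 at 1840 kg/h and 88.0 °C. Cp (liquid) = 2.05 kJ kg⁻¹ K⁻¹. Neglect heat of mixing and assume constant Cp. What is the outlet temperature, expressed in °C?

Adiabatic, steady state ⇒ Σ ṁᵢCp,ᵢ(T_out − Tᵢ) = 0
Σ ṁᵢCp,ᵢTᵢ = 1590×2.05×112 + 139×2.05×66.2 + 1840×2.05×88.0 = 715860
Σ ṁᵢCp,ᵢ = 1590×2.05 + 139×2.05 + 1840×2.05 = 7316.4
T_out = 715860 / 7316.4 = 97.843 °C

T_out = 97.8 °C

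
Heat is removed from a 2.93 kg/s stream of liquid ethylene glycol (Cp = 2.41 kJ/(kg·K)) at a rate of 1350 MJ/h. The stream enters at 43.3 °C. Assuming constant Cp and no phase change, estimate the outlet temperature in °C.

Q = 1350 MJ/h = 375 kJ/s
ΔT = Q/(ṁ·Cp) = 375/(2.93×2.41) = 53.106 K
T_out = 43.3 − 53.106 = -9.8064 °C

T_out = -9.81 °C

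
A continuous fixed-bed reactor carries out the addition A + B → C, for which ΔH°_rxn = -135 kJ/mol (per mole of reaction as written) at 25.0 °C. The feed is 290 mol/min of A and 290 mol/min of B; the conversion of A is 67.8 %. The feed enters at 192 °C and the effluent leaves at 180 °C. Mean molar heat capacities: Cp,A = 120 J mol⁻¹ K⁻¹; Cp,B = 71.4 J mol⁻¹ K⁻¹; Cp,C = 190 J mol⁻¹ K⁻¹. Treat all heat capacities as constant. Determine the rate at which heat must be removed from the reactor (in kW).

Extent of reaction ξ = 0.678 × 290 = 196.62 mol/min
Reaction term: ξ·ΔH°_rxn = 196.62 × -135 = -26544 kJ/min
Sensible, feed 192→25 °C: -9269.5 kJ/min
Outlet flows (mol/min): A 93.38, B 93.38, C 196.62
Sensible, products 25→180 °C: 8560.8 kJ/min
Q = ΔH = -27252 kJ/min = -454.21 kW
Heat removed = 454.21 kW

Q_out = 454 kW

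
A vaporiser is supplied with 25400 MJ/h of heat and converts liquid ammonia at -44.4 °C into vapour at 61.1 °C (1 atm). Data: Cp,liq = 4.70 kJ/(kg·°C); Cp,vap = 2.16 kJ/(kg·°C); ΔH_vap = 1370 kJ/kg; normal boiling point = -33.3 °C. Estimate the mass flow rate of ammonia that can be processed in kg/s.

Δh = 4.70×(-33.3−-44.4) + 1370 + 2.16×(61.1−-33.3) = 1626.1 kJ/kg
Q = 25400 MJ/h = 7055.6 kJ/s = 7055.6 kJ/s
ṁ = Q/Δh = 7055.6 / 1626.1 = 4.339 kg/s

ṁ = 4.34 kg/s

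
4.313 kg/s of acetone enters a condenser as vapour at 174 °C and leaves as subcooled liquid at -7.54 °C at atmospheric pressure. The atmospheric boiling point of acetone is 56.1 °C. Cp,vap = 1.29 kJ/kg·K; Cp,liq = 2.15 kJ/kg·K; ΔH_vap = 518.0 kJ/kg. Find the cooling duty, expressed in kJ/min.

Q_c = 209000 kJ/min

vapour 174→56.1 °C: -152.09 kJ/kg
condensation at 56.1 °C: -518 kJ/kg
liquid 56.1→-7.54 °C: -136.83 kJ/kg
Δh = -152.09 + -518 + -136.83 = -806.92 kJ/kg
Q = ṁ·Δh = 4.313 kg/s × -806.92 kJ/kg = -3480.2 kJ/s
|Q| = 3480.2 kW = 208810 kJ/min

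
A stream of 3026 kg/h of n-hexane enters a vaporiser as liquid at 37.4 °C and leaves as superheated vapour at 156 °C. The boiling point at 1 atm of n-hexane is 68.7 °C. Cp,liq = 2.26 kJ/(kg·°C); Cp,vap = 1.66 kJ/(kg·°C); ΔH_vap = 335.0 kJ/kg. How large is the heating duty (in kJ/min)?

liquid 37.4→68.7 °C: 70.738 kJ/kg
vaporisation at 68.7 °C: 335 kJ/kg
vapour 68.7→156 °C: 144.92 kJ/kg
Δh = 70.738 + 335 + 144.92 = 550.66 kJ/kg
Q = ṁ·Δh = 3026 kg/h × 550.66 kJ/kg = 1.6663e+06 kJ/h
|Q| = 462.86 kW = 27771 kJ/min

Q = 27800 kJ/min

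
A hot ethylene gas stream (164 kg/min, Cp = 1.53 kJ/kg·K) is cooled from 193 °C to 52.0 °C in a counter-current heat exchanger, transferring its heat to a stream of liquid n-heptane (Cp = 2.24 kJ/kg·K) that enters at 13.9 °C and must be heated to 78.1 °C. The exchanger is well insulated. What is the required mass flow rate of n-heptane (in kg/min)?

ṁ_c = 246 kg/min

Heat released by hot stream: Q = 164 × 1.53 × (193 − 52.0) = 35380 kJ/min
Energy balance on cold side (adiabatic exchanger): Q = ṁ_c·Cp_c·(T_c,out − T_c,in)
ṁ_c = 35380 / [2.24 × (78.1 − 13.9)] = 246.02 kg/min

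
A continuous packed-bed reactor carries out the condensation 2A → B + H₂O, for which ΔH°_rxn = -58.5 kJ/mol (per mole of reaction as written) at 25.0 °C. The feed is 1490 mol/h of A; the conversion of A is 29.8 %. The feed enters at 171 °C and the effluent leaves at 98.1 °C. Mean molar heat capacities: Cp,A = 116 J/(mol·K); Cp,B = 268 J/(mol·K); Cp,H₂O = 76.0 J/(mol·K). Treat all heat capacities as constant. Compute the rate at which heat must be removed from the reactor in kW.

Q_out = 6.60 kW

Extent of reaction ξ = 0.298 × 1490 / 2 = 222.01 mol/h
Reaction term: ξ·ΔH°_rxn = 222.01 × -58.5 = -12988 kJ/h
Sensible, feed 171→25 °C: -25235 kJ/h
Outlet flows (mol/h): A 1046, B 222.01, H₂O 222.01
Sensible, products 25→98.1 °C: 14452 kJ/h
Q = ΔH = -23770 kJ/h = -6.6028 kW
Heat removed = 6.6028 kW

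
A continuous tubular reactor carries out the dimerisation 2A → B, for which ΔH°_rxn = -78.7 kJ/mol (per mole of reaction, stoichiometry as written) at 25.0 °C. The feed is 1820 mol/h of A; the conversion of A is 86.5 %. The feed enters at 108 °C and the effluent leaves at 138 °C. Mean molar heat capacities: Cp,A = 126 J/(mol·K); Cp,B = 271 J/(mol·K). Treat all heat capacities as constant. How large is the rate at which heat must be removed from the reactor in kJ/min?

Extent of reaction ξ = 0.865 × 1820 / 2 = 787.15 mol/h
Reaction term: ξ·ΔH°_rxn = 787.15 × -78.7 = -61949 kJ/h
Sensible, feed 108→25 °C: -19034 kJ/h
Outlet flows (mol/h): A 245.7, B 787.15
Sensible, products 25→138 °C: 27603 kJ/h
Q = ΔH = -53379 kJ/h = -14.828 kW
Heat removed = 889.65 kJ/min

Q_out = 890 kJ/min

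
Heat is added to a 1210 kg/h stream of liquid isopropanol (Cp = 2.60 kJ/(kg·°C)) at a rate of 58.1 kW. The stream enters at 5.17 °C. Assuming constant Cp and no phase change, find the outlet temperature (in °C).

Q = 58.1 kW = 209160 kJ/h
ΔT = Q/(ṁ·Cp) = 209160/(1210×2.60) = 66.484 K
T_out = 5.17 + 66.484 = 71.654 °C

T_out = 71.7 °C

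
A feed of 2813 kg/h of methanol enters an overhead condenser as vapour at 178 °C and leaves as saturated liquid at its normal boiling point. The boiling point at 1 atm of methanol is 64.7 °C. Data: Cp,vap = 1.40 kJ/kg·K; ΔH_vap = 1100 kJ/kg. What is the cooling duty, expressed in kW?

vapour 178→64.7 °C: -158.62 kJ/kg
condensation at 64.7 °C: -1100 kJ/kg
Δh = -158.62 + -1100 = -1258.6 kJ/kg
Q = ṁ·Δh = 2813 kg/h × -1258.6 kJ/kg = -3.5405e+06 kJ/h
|Q| = 983.47 kW

Q_c = 983 kW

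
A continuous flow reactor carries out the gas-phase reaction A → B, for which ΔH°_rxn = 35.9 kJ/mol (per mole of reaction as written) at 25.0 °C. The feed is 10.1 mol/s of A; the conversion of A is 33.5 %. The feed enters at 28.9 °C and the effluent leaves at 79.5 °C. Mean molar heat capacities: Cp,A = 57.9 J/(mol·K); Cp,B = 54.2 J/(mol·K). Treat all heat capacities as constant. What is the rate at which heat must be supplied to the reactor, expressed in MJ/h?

Q_in = 541 MJ/h

Extent of reaction ξ = 0.335 × 10.1 = 3.3835 mol/s
Reaction term: ξ·ΔH°_rxn = 3.3835 × 35.9 = 121.47 kJ/s
Sensible, feed 28.9→25 °C: -2.2807 kJ/s
Outlet flows (mol/s): A 6.7165, B 3.3835
Sensible, products 25→79.5 °C: 31.189 kJ/s
Q = ΔH = 150.38 kJ/s = 150.38 kW
Heat supplied = 541.35 MJ/h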